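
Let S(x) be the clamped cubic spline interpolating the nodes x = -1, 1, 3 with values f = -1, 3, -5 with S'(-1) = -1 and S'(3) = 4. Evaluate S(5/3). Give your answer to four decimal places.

Put M_i = S'' at the i-th knot. Here h = (2, 2) and Δ = (2, -4), so the interior equations h_(i-1)·M_(i-1) + 2(h_(i-1)+h_i)·M_i + h_i·M_(i+1) = 6(Δ_i − Δ_(i-1)) read
  2·M_0 + 8·M_1 + 2·M_2 = 6(Δ_1 - Δ_0) = -36
Clamped end conditions give two more equations: 2h_0·M_0 + h_0·M_1 = 6(Δ_0 - S'(-1)) = 18 and h_1·M_1 + 2h_1·M_2 = 6(S'(3) - Δ_1) = 48.
Forward elimination and back-substitution give M_0 = 41/4, M_1 = -23/2, M_2 = 71/4.
On [1, 3], S(x) = 3 - 9/4·(x - 1) - 23/4·(x - 1)² + 39/16·(x - 1)³.
With (x - 1) = 2/3: S(5/3) = -1/3.

-0.3333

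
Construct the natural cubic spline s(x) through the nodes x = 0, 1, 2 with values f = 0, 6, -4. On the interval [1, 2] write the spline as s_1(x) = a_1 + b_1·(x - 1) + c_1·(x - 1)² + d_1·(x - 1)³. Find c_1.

Write m_i for s''(x_i). With h_i = 1, 1 and divided differences Δ_i = 6, -10, the continuity of s' gives the tridiagonal system
  1·m_0 + 4·m_1 + 1·m_2 = 6(Δ_1 - Δ_0) = -96
Natural end conditions: m_0 = m_2 = 0.
Solving: m_0 = 0, m_1 = -24, m_2 = 0.
On [1, 2], with s_1(x) = a_1 + b_1·(x - 1) + c_1·(x - 1)² + d_1·(x - 1)³: c_1 = m_1/2 = -12, d_1 = (m_2 - m_1)/(6h_1) = 4, b_1 = Δ_1 - h_1(2m_1 + m_2)/6 = -2.

-12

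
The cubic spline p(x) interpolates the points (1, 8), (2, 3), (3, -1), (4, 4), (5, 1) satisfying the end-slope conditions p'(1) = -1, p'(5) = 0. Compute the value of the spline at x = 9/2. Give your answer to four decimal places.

2.6161

Write M_i for p''(x_i). With h_i = 1, 1, 1, 1 and divided differences Δ_i = -5, -4, 5, -3, the continuity of p' gives the tridiagonal system
  1·M_0 + 4·M_1 + 1·M_2 = 6(Δ_1 - Δ_0) = 6
  1·M_1 + 4·M_2 + 1·M_3 = 6(Δ_2 - Δ_1) = 54
  1·M_2 + 4·M_3 + 1·M_4 = 6(Δ_3 - Δ_2) = -48
Clamped end conditions give two more equations: 2h_0·M_0 + h_0·M_1 = 6(Δ_0 - p'(1)) = -24 and h_3·M_3 + 2h_3·M_4 = 6(p'(5) - Δ_3) = 18.
Solving the tridiagonal system: M_0 = -83/7, M_1 = -2/7, M_2 = 19, M_3 = -152/7, M_4 = 139/7.
On [4, 5], p(x) = 4 + 13/14·(x - 4) - 76/7·(x - 4)² + 97/14·(x - 4)³.
With (x - 4) = 1/2: p(9/2) = 293/112.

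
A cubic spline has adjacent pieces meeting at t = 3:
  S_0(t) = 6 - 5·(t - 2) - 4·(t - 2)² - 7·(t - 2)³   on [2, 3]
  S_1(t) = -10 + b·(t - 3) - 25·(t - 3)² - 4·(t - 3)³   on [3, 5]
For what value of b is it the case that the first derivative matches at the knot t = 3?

-34

S_0'(t) = -5 - 8·(t - 2) - 21·(t - 2)², so S_0'(3) = -34. On the right, S_1'(3) = b, so b = -34.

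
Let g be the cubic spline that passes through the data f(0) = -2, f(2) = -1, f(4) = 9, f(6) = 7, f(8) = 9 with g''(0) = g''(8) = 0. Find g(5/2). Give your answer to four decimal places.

Put M_i = g'' at the i-th knot. Here h = (2, 2, 2, 2) and Δ = (1/2, 5, -1, 1), so the interior equations h_(i-1)·M_(i-1) + 2(h_(i-1)+h_i)·M_i + h_i·M_(i+1) = 6(Δ_i − Δ_(i-1)) read
  2·M_0 + 8·M_1 + 2·M_2 = 6(Δ_1 - Δ_0) = 27
  2·M_1 + 8·M_2 + 2·M_3 = 6(Δ_2 - Δ_1) = -36
  2·M_2 + 8·M_3 + 2·M_4 = 6(Δ_3 - Δ_2) = 12
Natural end conditions: M_0 = M_4 = 0.
Solving the tridiagonal system: M_0 = 0, M_1 = 561/112, M_2 = -183/28, M_3 = 351/112, M_4 = 0.
On [2, 4], g(t) = -1 + 215/56·(t - 2) + 561/224·(t - 2)² - 431/448·(t - 2)³.
With (t - 2) = 1/2: g(5/2) = 5109/3584.

1.4255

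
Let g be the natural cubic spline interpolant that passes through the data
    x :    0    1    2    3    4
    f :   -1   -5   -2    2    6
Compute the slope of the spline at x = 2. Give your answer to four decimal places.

Write M_i for g''(x_i). With h_i = 1, 1, 1, 1 and divided differences Δ_i = -4, 3, 4, 4, the continuity of g' gives the tridiagonal system
  1·M_0 + 4·M_1 + 1·M_2 = 6(Δ_1 - Δ_0) = 42
  1·M_1 + 4·M_2 + 1·M_3 = 6(Δ_2 - Δ_1) = 6
  1·M_2 + 4·M_3 + 1·M_4 = 6(Δ_3 - Δ_2) = 0
Natural end conditions: M_0 = M_4 = 0.
Solving the tridiagonal system: M_0 = 0, M_1 = 303/28, M_2 = -9/7, M_3 = 9/28, M_4 = 0.
On [2, 3], g'(x) = b_2 + 2c_2·(x - 2) + 3d_2·(x - 2)² with b_2 = Δ_2 - h_2(2M_2 + M_3)/6 = 35/8, c_2 = M_2/2 = -9/14, d_2 = (M_3 - M_2)/(6h_2) = 15/56. So g'(2) = 35/8.

4.3750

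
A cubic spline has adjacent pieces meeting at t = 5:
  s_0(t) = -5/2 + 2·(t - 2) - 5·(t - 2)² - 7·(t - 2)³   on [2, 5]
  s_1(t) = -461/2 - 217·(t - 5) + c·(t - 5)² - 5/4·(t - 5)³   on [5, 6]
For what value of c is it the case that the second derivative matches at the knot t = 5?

s_0''(t) = -10 - 42·(t - 2), so s_0''(5) = -136. On the right, s_1''(5) = 2c, so c = -68.

-68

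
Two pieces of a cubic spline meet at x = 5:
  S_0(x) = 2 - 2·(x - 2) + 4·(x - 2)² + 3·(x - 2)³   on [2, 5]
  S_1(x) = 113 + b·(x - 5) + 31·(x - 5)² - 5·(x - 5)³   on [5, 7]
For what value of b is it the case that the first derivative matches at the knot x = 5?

103

S_0'(x) = -2 + 8·(x - 2) + 9·(x - 2)², so S_0'(5) = 103. On the right, S_1'(5) = b, so b = 103.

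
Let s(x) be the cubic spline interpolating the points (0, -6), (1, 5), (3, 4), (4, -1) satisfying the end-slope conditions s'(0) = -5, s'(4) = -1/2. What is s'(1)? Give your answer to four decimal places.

13.6429

With σ_i denoting the second derivative at x_i, h_i = 1, 2, 1, and Δ_i = (y_(i+1) − y_i)/h_i = 11, -1/2, -5:
  1·σ_0 + 6·σ_1 + 2·σ_2 = 6(Δ_1 - Δ_0) = -69
  2·σ_1 + 6·σ_2 + 1·σ_3 = 6(Δ_2 - Δ_1) = -27
Clamped end conditions give two more equations: 2h_0·σ_0 + h_0·σ_1 = 6(Δ_0 - s'(0)) = 96 and h_2·σ_2 + 2h_2·σ_3 = 6(s'(4) - Δ_2) = 27.
Hence σ_0 = 411/7, σ_1 = -150/7, σ_2 = 3/7, σ_3 = 93/7.
On [1, 3], s'(x) = b_1 + 2c_1·(x - 1) + 3d_1·(x - 1)² with b_1 = Δ_1 - h_1(2σ_1 + σ_2)/6 = 191/14, c_1 = σ_1/2 = -75/7, d_1 = (σ_2 - σ_1)/(6h_1) = 51/28. So s'(1) = 191/14.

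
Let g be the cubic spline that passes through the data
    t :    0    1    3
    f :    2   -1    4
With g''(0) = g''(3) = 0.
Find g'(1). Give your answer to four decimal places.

Let M_i = g''(x_i). Step sizes h_i = 1, 2; slopes of the chords Δ_i = (y_(i+1) - y_i)/h_i = -3, 5/2.
  1·M_0 + 6·M_1 + 2·M_2 = 6(Δ_1 - Δ_0) = 33
Natural end conditions: M_0 = M_2 = 0.
Forward elimination and back-substitution give M_0 = 0, M_1 = 11/2, M_2 = 0.
On [1, 3], g'(t) = b_1 + 2c_1·(t - 1) + 3d_1·(t - 1)² with b_1 = Δ_1 - h_1(2M_1 + M_2)/6 = -7/6, c_1 = M_1/2 = 11/4, d_1 = (M_2 - M_1)/(6h_1) = -11/24. So g'(1) = -7/6.

-1.1667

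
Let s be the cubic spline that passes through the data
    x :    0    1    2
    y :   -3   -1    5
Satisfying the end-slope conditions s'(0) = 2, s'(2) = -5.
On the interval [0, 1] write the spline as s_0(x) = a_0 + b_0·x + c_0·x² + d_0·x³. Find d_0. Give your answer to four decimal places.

With σ_i denoting the second derivative at x_i, h_i = 1, 1, and Δ_i = (y_(i+1) − y_i)/h_i = 2, 6:
  1·σ_0 + 4·σ_1 + 1·σ_2 = 6(Δ_1 - Δ_0) = 24
Clamped end conditions give two more equations: 2h_0·σ_0 + h_0·σ_1 = 6(Δ_0 - s'(0)) = 0 and h_1·σ_1 + 2h_1·σ_2 = 6(s'(2) - Δ_1) = -66.
Forward elimination and back-substitution give σ_0 = -19/2, σ_1 = 19, σ_2 = -85/2.
On [0, 1], with s_0(x) = a_0 + b_0·x + c_0·x² + d_0·x³: c_0 = σ_0/2 = -19/4, d_0 = (σ_1 - σ_0)/(6h_0) = 19/4, b_0 = Δ_0 - h_0(2σ_0 + σ_1)/6 = 2.

4.7500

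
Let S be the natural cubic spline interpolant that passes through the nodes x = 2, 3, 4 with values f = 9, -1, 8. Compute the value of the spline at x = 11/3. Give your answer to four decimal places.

3.5926

Let m_i = S''(x_i). Step sizes h_i = 1, 1; slopes of the chords Δ_i = (y_(i+1) - y_i)/h_i = -10, 9.
  1·m_0 + 4·m_1 + 1·m_2 = 6(Δ_1 - Δ_0) = 114
Natural end conditions: m_0 = m_2 = 0.
Hence m_0 = 0, m_1 = 57/2, m_2 = 0.
On [3, 4], S(x) = -1 - 1/2·(x - 3) + 57/4·(x - 3)² - 19/4·(x - 3)³.
With (x - 3) = 2/3: S(11/3) = 97/27.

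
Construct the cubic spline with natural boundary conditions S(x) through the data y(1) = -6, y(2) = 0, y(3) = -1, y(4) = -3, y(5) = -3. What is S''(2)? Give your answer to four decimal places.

With σ_i denoting the second derivative at x_i, h_i = 1, 1, 1, 1, and Δ_i = (y_(i+1) − y_i)/h_i = 6, -1, -2, 0:
  1·σ_0 + 4·σ_1 + 1·σ_2 = 6(Δ_1 - Δ_0) = -42
  1·σ_1 + 4·σ_2 + 1·σ_3 = 6(Δ_2 - Δ_1) = -6
  1·σ_2 + 4·σ_3 + 1·σ_4 = 6(Δ_3 - Δ_2) = 12
Natural end conditions: σ_0 = σ_4 = 0.
Hence σ_0 = 0, σ_1 = -297/28, σ_2 = 3/7, σ_3 = 81/28, σ_4 = 0.

-10.6071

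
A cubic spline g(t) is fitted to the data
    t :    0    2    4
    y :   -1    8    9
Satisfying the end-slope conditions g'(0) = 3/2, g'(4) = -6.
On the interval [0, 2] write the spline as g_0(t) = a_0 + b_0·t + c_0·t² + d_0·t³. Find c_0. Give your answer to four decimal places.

With σ_i denoting the second derivative at x_i, h_i = 2, 2, and Δ_i = (y_(i+1) − y_i)/h_i = 9/2, 1/2:
  2·σ_0 + 8·σ_1 + 2·σ_2 = 6(Δ_1 - Δ_0) = -24
Clamped end conditions give two more equations: 2h_0·σ_0 + h_0·σ_1 = 6(Δ_0 - g'(0)) = 18 and h_1·σ_1 + 2h_1·σ_2 = 6(g'(4) - Δ_1) = -39.
Forward elimination and back-substitution give σ_0 = 45/8, σ_1 = -9/4, σ_2 = -69/8.
On [0, 2], with g_0(t) = a_0 + b_0·t + c_0·t² + d_0·t³: c_0 = σ_0/2 = 45/16, d_0 = (σ_1 - σ_0)/(6h_0) = -21/32, b_0 = Δ_0 - h_0(2σ_0 + σ_1)/6 = 3/2.

2.8125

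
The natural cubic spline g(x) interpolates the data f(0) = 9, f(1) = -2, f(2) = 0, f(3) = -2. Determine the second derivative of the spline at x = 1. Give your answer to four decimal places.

Let M_i = g''(x_i). Step sizes h_i = 1, 1, 1; slopes of the chords Δ_i = (y_(i+1) - y_i)/h_i = -11, 2, -2.
  1·M_0 + 4·M_1 + 1·M_2 = 6(Δ_1 - Δ_0) = 78
  1·M_1 + 4·M_2 + 1·M_3 = 6(Δ_2 - Δ_1) = -24
Natural end conditions: M_0 = M_3 = 0.
Solving the tridiagonal system: M_0 = 0, M_1 = 112/5, M_2 = -58/5, M_3 = 0.

22.4000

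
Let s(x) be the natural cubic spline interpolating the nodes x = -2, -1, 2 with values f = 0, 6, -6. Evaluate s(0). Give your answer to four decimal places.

Write M_i for s''(x_i). With h_i = 1, 3 and divided differences Δ_i = 6, -4, the continuity of s' gives the tridiagonal system
  1·M_0 + 8·M_1 + 3·M_2 = 6(Δ_1 - Δ_0) = -60
Natural end conditions: M_0 = M_2 = 0.
Solving the tridiagonal system: M_0 = 0, M_1 = -15/2, M_2 = 0.
On [-1, 2], s(x) = 6 + 7/2·(x + 1) - 15/4·(x + 1)² + 5/12·(x + 1)³.
With (x + 1) = 1: s(0) = 37/6.

6.1667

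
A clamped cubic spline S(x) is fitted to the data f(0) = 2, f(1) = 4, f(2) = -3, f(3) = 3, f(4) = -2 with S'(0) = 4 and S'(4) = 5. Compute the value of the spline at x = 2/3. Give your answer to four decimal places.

4.5053

Write M_i for S''(x_i). With h_i = 1, 1, 1, 1 and divided differences Δ_i = 2, -7, 6, -5, the continuity of S' gives the tridiagonal system
  1·M_0 + 4·M_1 + 1·M_2 = 6(Δ_1 - Δ_0) = -54
  1·M_1 + 4·M_2 + 1·M_3 = 6(Δ_2 - Δ_1) = 78
  1·M_2 + 4·M_3 + 1·M_4 = 6(Δ_3 - Δ_2) = -66
Clamped end conditions give two more equations: 2h_0·M_0 + h_0·M_1 = 6(Δ_0 - S'(0)) = -12 and h_3·M_3 + 2h_3·M_4 = 6(S'(4) - Δ_3) = 60.
Solving the tridiagonal system: M_0 = 163/28, M_1 = -331/14, M_2 = 139/4, M_3 = -523/14, M_4 = 1363/28.
On [0, 1], S(x) = 2 + 4·x + 163/56·x² - 275/56·x³.
With x = 2/3: S(2/3) = 1703/378.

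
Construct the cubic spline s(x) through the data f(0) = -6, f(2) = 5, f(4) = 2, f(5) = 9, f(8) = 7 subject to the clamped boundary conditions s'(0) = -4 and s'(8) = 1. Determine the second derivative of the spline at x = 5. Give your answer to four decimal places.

With M_i denoting the second derivative at x_i, h_i = 2, 2, 1, 3, and Δ_i = (y_(i+1) − y_i)/h_i = 11/2, -3/2, 7, -2/3:
  2·M_0 + 8·M_1 + 2·M_2 = 6(Δ_1 - Δ_0) = -42
  2·M_1 + 6·M_2 + 1·M_3 = 6(Δ_2 - Δ_1) = 51
  1·M_2 + 8·M_3 + 3·M_4 = 6(Δ_3 - Δ_2) = -46
Clamped end conditions give two more equations: 2h_0·M_0 + h_0·M_1 = 6(Δ_0 - s'(0)) = 57 and h_3·M_3 + 2h_3·M_4 = 6(s'(8) - Δ_3) = 10.
Forward elimination and back-substitution give M_0 = 857/40, M_1 = -287/20, M_2 = 599/40, M_3 = -203/20, M_4 = 809/120.

-10.1500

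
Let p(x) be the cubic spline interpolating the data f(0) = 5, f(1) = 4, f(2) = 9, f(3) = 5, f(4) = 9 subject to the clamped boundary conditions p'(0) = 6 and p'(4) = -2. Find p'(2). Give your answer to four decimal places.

Write M_i for p''(x_i). With h_i = 1, 1, 1, 1 and divided differences Δ_i = -1, 5, -4, 4, the continuity of p' gives the tridiagonal system
  1·M_0 + 4·M_1 + 1·M_2 = 6(Δ_1 - Δ_0) = 36
  1·M_1 + 4·M_2 + 1·M_3 = 6(Δ_2 - Δ_1) = -54
  1·M_2 + 4·M_3 + 1·M_4 = 6(Δ_3 - Δ_2) = 48
Clamped end conditions give two more equations: 2h_0·M_0 + h_0·M_1 = 6(Δ_0 - p'(0)) = -42 and h_3·M_3 + 2h_3·M_4 = 6(p'(4) - Δ_3) = -36.
Solving the tridiagonal system: M_0 = -230/7, M_1 = 166/7, M_2 = -26, M_3 = 184/7, M_4 = -218/7.
On [2, 3], p'(x) = b_2 + 2c_2·(x - 2) + 3d_2·(x - 2)² with b_2 = Δ_2 - h_2(2M_2 + M_3)/6 = 2/7, c_2 = M_2/2 = -13, d_2 = (M_3 - M_2)/(6h_2) = 61/7. So p'(2) = 2/7.

0.2857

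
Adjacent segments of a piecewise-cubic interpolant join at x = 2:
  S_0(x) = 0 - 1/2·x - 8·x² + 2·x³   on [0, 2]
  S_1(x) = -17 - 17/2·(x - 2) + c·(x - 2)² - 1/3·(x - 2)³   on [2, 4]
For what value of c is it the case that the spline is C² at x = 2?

4

S_0''(x) = -16 + 12·x, so S_0''(2) = 8. On the right, S_1''(2) = 2c, so c = 4.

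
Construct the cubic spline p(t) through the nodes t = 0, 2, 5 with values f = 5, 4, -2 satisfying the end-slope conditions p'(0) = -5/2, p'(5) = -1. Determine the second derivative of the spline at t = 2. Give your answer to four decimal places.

Let M_i = p''(x_i). Step sizes h_i = 2, 3; slopes of the chords Δ_i = (y_(i+1) - y_i)/h_i = -1/2, -2.
  2·M_0 + 10·M_1 + 3·M_2 = 6(Δ_1 - Δ_0) = -9
Clamped end conditions give two more equations: 2h_0·M_0 + h_0·M_1 = 6(Δ_0 - p'(0)) = 12 and h_1·M_1 + 2h_1·M_2 = 6(p'(5) - Δ_1) = 6.
Solving the tridiagonal system: M_0 = 21/5, M_1 = -12/5, M_2 = 11/5.

-2.4000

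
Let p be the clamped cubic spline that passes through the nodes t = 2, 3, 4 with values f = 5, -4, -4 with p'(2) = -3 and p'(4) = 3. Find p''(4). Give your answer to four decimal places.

-1.5000

Write M_i for p''(x_i). With h_i = 1, 1 and divided differences Δ_i = -9, 0, the continuity of p' gives the tridiagonal system
  1·M_0 + 4·M_1 + 1·M_2 = 6(Δ_1 - Δ_0) = 54
Clamped end conditions give two more equations: 2h_0·M_0 + h_0·M_1 = 6(Δ_0 - p'(2)) = -36 and h_1·M_1 + 2h_1·M_2 = 6(p'(4) - Δ_1) = 18.
Forward elimination and back-substitution give M_0 = -57/2, M_1 = 21, M_2 = -3/2.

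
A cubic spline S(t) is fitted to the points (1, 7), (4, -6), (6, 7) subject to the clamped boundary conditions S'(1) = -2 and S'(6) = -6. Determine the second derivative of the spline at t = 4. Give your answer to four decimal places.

14.6000

With M_i denoting the second derivative at x_i, h_i = 3, 2, and Δ_i = (y_(i+1) − y_i)/h_i = -13/3, 13/2:
  3·M_0 + 10·M_1 + 2·M_2 = 6(Δ_1 - Δ_0) = 65
Clamped end conditions give two more equations: 2h_0·M_0 + h_0·M_1 = 6(Δ_0 - S'(1)) = -14 and h_1·M_1 + 2h_1·M_2 = 6(S'(6) - Δ_1) = -75.
Forward elimination and back-substitution give M_0 = -289/30, M_1 = 73/5, M_2 = -521/20.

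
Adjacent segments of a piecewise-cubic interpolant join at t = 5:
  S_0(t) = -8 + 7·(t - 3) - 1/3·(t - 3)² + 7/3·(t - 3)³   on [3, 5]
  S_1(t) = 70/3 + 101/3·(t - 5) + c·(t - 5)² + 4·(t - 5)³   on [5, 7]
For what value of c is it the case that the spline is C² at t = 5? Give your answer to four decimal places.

S_0''(t) = -2/3 + 14·(t - 3), so S_0''(5) = 82/3. On the right, S_1''(5) = 2c, so c = 41/3.

13.6667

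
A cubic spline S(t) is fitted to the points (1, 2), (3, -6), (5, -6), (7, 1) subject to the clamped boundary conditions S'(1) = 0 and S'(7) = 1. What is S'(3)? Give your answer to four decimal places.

-3.8333

Put m_i = S'' at the i-th knot. Here h = (2, 2, 2) and Δ = (-4, 0, 7/2), so the interior equations h_(i-1)·m_(i-1) + 2(h_(i-1)+h_i)·m_i + h_i·m_(i+1) = 6(Δ_i − Δ_(i-1)) read
  2·m_0 + 8·m_1 + 2·m_2 = 6(Δ_1 - Δ_0) = 24
  2·m_1 + 8·m_2 + 2·m_3 = 6(Δ_2 - Δ_1) = 21
Clamped end conditions give two more equations: 2h_0·m_0 + h_0·m_1 = 6(Δ_0 - S'(1)) = -24 and h_2·m_2 + 2h_2·m_3 = 6(S'(7) - Δ_2) = -15.
Solving: m_0 = -49/6, m_1 = 13/3, m_2 = 17/6, m_3 = -31/6.
On [3, 5], S'(t) = b_1 + 2c_1·(t - 3) + 3d_1·(t - 3)² with b_1 = Δ_1 - h_1(2m_1 + m_2)/6 = -23/6, c_1 = m_1/2 = 13/6, d_1 = (m_2 - m_1)/(6h_1) = -1/8. So S'(3) = -23/6.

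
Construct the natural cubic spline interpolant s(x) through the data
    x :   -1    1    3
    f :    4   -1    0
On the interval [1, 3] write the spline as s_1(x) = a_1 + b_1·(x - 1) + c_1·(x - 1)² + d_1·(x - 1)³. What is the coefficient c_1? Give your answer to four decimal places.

1.1250

Let σ_i = s''(x_i). Step sizes h_i = 2, 2; slopes of the chords Δ_i = (y_(i+1) - y_i)/h_i = -5/2, 1/2.
  2·σ_0 + 8·σ_1 + 2·σ_2 = 6(Δ_1 - Δ_0) = 18
Natural end conditions: σ_0 = σ_2 = 0.
Hence σ_0 = 0, σ_1 = 9/4, σ_2 = 0.
On [1, 3], with s_1(x) = a_1 + b_1·(x - 1) + c_1·(x - 1)² + d_1·(x - 1)³: c_1 = σ_1/2 = 9/8, d_1 = (σ_2 - σ_1)/(6h_1) = -3/16, b_1 = Δ_1 - h_1(2σ_1 + σ_2)/6 = -1.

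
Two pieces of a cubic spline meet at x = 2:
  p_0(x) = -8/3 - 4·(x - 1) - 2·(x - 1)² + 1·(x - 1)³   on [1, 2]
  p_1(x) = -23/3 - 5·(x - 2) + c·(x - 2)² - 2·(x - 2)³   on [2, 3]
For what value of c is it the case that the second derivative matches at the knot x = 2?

1

p_0''(x) = -4 + 6·(x - 1), so p_0''(2) = 2. On the right, p_1''(2) = 2c, so c = 1.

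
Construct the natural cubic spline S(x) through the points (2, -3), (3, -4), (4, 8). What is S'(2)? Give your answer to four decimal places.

-4.2500

Let m_i = S''(x_i). Step sizes h_i = 1, 1; slopes of the chords Δ_i = (y_(i+1) - y_i)/h_i = -1, 12.
  1·m_0 + 4·m_1 + 1·m_2 = 6(Δ_1 - Δ_0) = 78
Natural end conditions: m_0 = m_2 = 0.
Forward elimination and back-substitution give m_0 = 0, m_1 = 39/2, m_2 = 0.
On [2, 3], S'(x) = b_0 + 2c_0·(x - 2) + 3d_0·(x - 2)² with b_0 = Δ_0 - h_0(2m_0 + m_1)/6 = -17/4, c_0 = m_0/2 = 0, d_0 = (m_1 - m_0)/(6h_0) = 13/4. So S'(2) = -17/4.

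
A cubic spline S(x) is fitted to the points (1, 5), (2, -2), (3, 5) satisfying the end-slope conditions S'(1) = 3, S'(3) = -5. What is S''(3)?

Write m_i for S''(x_i). With h_i = 1, 1 and divided differences Δ_i = -7, 7, the continuity of S' gives the tridiagonal system
  1·m_0 + 4·m_1 + 1·m_2 = 6(Δ_1 - Δ_0) = 84
Clamped end conditions give two more equations: 2h_0·m_0 + h_0·m_1 = 6(Δ_0 - S'(1)) = -60 and h_1·m_1 + 2h_1·m_2 = 6(S'(3) - Δ_1) = -72.
Hence m_0 = -55, m_1 = 50, m_2 = -61.

-61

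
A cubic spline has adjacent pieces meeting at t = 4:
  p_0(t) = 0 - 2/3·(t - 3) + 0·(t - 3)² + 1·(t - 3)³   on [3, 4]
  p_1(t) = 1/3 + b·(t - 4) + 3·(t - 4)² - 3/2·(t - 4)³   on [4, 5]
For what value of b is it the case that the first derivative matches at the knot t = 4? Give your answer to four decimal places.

2.3333

p_0'(t) = -2/3 + 0·(t - 3) + 3·(t - 3)², so p_0'(4) = 7/3. On the right, p_1'(4) = b, so b = 7/3.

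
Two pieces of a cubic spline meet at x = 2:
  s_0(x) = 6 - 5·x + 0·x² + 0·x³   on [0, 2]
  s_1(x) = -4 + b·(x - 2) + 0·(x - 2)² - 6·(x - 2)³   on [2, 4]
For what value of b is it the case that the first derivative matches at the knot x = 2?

-5

s_0'(x) = -5 + 0·x + 0·x², so s_0'(2) = -5. On the right, s_1'(2) = b, so b = -5.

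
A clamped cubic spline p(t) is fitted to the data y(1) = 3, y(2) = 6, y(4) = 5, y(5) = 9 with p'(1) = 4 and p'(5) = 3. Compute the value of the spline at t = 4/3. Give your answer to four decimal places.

4.2974

Write σ_i for p''(x_i). With h_i = 1, 2, 1 and divided differences Δ_i = 3, -1/2, 4, the continuity of p' gives the tridiagonal system
  1·σ_0 + 6·σ_1 + 2·σ_2 = 6(Δ_1 - Δ_0) = -21
  2·σ_1 + 6·σ_2 + 1·σ_3 = 6(Δ_2 - Δ_1) = 27
Clamped end conditions give two more equations: 2h_0·σ_0 + h_0·σ_1 = 6(Δ_0 - p'(1)) = -6 and h_2·σ_2 + 2h_2·σ_3 = 6(p'(5) - Δ_2) = -6.
Hence σ_0 = 1/35, σ_1 = -212/35, σ_2 = 268/35, σ_3 = -239/35.
On [1, 2], p(t) = 3 + 4·(t - 1) + 1/70·(t - 1)² - 71/70·(t - 1)³.
With (t - 1) = 1/3: p(4/3) = 4061/945.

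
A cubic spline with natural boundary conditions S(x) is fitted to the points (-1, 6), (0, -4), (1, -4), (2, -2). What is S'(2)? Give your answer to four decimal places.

1.8667

Put σ_i = S'' at the i-th knot. Here h = (1, 1, 1) and Δ = (-10, 0, 2), so the interior equations h_(i-1)·σ_(i-1) + 2(h_(i-1)+h_i)·σ_i + h_i·σ_(i+1) = 6(Δ_i − Δ_(i-1)) read
  1·σ_0 + 4·σ_1 + 1·σ_2 = 6(Δ_1 - Δ_0) = 60
  1·σ_1 + 4·σ_2 + 1·σ_3 = 6(Δ_2 - Δ_1) = 12
Natural end conditions: σ_0 = σ_3 = 0.
Solving: σ_0 = 0, σ_1 = 76/5, σ_2 = -4/5, σ_3 = 0.
On [1, 2], S'(x) = b_2 + 2c_2·(x - 1) + 3d_2·(x - 1)² with b_2 = Δ_2 - h_2(2σ_2 + σ_3)/6 = 34/15, c_2 = σ_2/2 = -2/5, d_2 = (σ_3 - σ_2)/(6h_2) = 2/15. So S'(2) = 28/15.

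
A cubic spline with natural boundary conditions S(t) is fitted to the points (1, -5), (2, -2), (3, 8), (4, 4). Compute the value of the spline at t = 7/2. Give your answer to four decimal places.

With M_i denoting the second derivative at x_i, h_i = 1, 1, 1, and Δ_i = (y_(i+1) − y_i)/h_i = 3, 10, -4:
  1·M_0 + 4·M_1 + 1·M_2 = 6(Δ_1 - Δ_0) = 42
  1·M_1 + 4·M_2 + 1·M_3 = 6(Δ_2 - Δ_1) = -84
Natural end conditions: M_0 = M_3 = 0.
Forward elimination and back-substitution give M_0 = 0, M_1 = 84/5, M_2 = -126/5, M_3 = 0.
On [3, 4], S(t) = 8 + 22/5·(t - 3) - 63/5·(t - 3)² + 21/5·(t - 3)³.
With (t - 3) = 1/2: S(7/2) = 303/40.

7.5750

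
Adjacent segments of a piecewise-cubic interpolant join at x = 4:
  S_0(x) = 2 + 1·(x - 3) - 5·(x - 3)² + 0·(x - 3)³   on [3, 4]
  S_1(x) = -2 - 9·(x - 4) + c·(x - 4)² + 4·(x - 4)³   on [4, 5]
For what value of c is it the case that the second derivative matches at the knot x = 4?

-5

S_0''(x) = -10 + 0·(x - 3), so S_0''(4) = -10. On the right, S_1''(4) = 2c, so c = -5.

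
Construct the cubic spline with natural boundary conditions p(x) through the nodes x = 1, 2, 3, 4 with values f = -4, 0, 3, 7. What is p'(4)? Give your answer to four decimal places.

Put M_i = p'' at the i-th knot. Here h = (1, 1, 1) and Δ = (4, 3, 4), so the interior equations h_(i-1)·M_(i-1) + 2(h_(i-1)+h_i)·M_i + h_i·M_(i+1) = 6(Δ_i − Δ_(i-1)) read
  1·M_0 + 4·M_1 + 1·M_2 = 6(Δ_1 - Δ_0) = -6
  1·M_1 + 4·M_2 + 1·M_3 = 6(Δ_2 - Δ_1) = 6
Natural end conditions: M_0 = M_3 = 0.
Hence M_0 = 0, M_1 = -2, M_2 = 2, M_3 = 0.
On [3, 4], p'(x) = b_2 + 2c_2·(x - 3) + 3d_2·(x - 3)² with b_2 = Δ_2 - h_2(2M_2 + M_3)/6 = 10/3, c_2 = M_2/2 = 1, d_2 = (M_3 - M_2)/(6h_2) = -1/3. So p'(4) = 13/3.

4.3333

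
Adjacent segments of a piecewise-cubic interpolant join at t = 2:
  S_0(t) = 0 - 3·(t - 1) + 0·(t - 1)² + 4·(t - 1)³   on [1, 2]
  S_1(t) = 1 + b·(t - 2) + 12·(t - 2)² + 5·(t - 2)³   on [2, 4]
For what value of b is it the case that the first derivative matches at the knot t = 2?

S_0'(t) = -3 + 0·(t - 1) + 12·(t - 1)², so S_0'(2) = 9. On the right, S_1'(2) = b, so b = 9.

9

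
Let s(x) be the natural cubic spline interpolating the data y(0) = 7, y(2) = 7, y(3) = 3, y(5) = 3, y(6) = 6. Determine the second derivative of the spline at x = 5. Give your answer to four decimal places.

1.5806

Put m_i = s'' at the i-th knot. Here h = (2, 1, 2, 1) and Δ = (0, -4, 0, 3), so the interior equations h_(i-1)·m_(i-1) + 2(h_(i-1)+h_i)·m_i + h_i·m_(i+1) = 6(Δ_i − Δ_(i-1)) read
  2·m_0 + 6·m_1 + 1·m_2 = 6(Δ_1 - Δ_0) = -24
  1·m_1 + 6·m_2 + 2·m_3 = 6(Δ_2 - Δ_1) = 24
  2·m_2 + 6·m_3 + 1·m_4 = 6(Δ_3 - Δ_2) = 18
Natural end conditions: m_0 = m_4 = 0.
Hence m_0 = 0, m_1 = -146/31, m_2 = 132/31, m_3 = 49/31, m_4 = 0.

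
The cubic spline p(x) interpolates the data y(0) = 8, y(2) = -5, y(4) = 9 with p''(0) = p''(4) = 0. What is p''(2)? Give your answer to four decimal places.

With σ_i denoting the second derivative at x_i, h_i = 2, 2, and Δ_i = (y_(i+1) − y_i)/h_i = -13/2, 7:
  2·σ_0 + 8·σ_1 + 2·σ_2 = 6(Δ_1 - Δ_0) = 81
Natural end conditions: σ_0 = σ_2 = 0.
Solving: σ_0 = 0, σ_1 = 81/8, σ_2 = 0.

10.1250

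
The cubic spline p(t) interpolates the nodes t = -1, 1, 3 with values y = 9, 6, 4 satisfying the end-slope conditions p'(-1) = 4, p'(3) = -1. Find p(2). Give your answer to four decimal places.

Put σ_i = p'' at the i-th knot. Here h = (2, 2) and Δ = (-3/2, -1), so the interior equations h_(i-1)·σ_(i-1) + 2(h_(i-1)+h_i)·σ_i + h_i·σ_(i+1) = 6(Δ_i − Δ_(i-1)) read
  2·σ_0 + 8·σ_1 + 2·σ_2 = 6(Δ_1 - Δ_0) = 3
Clamped end conditions give two more equations: 2h_0·σ_0 + h_0·σ_1 = 6(Δ_0 - p'(-1)) = -33 and h_1·σ_1 + 2h_1·σ_2 = 6(p'(3) - Δ_1) = 0.
Solving the tridiagonal system: σ_0 = -79/8, σ_1 = 13/4, σ_2 = -13/8.
On [1, 3], p(t) = 6 - 21/8·(t - 1) + 13/8·(t - 1)² - 13/32·(t - 1)³.
With (t - 1) = 1: p(2) = 147/32.

4.5938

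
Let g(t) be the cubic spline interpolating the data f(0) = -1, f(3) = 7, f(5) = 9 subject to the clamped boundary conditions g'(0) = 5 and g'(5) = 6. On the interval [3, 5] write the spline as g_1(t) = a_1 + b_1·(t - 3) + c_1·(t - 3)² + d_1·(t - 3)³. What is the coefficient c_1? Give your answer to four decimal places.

-1.2000

Write M_i for g''(x_i). With h_i = 3, 2 and divided differences Δ_i = 8/3, 1, the continuity of g' gives the tridiagonal system
  3·M_0 + 10·M_1 + 2·M_2 = 6(Δ_1 - Δ_0) = -10
Clamped end conditions give two more equations: 2h_0·M_0 + h_0·M_1 = 6(Δ_0 - g'(0)) = -14 and h_1·M_1 + 2h_1·M_2 = 6(g'(5) - Δ_1) = 30.
Forward elimination and back-substitution give M_0 = -17/15, M_1 = -12/5, M_2 = 87/10.
On [3, 5], with g_1(t) = a_1 + b_1·(t - 3) + c_1·(t - 3)² + d_1·(t - 3)³: c_1 = M_1/2 = -6/5, d_1 = (M_2 - M_1)/(6h_1) = 37/40, b_1 = Δ_1 - h_1(2M_1 + M_2)/6 = -3/10.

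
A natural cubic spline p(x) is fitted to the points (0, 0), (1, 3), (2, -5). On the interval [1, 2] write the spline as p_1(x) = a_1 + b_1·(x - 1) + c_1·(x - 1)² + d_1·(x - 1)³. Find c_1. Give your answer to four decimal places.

With σ_i denoting the second derivative at x_i, h_i = 1, 1, and Δ_i = (y_(i+1) − y_i)/h_i = 3, -8:
  1·σ_0 + 4·σ_1 + 1·σ_2 = 6(Δ_1 - Δ_0) = -66
Natural end conditions: σ_0 = σ_2 = 0.
Solving the tridiagonal system: σ_0 = 0, σ_1 = -33/2, σ_2 = 0.
On [1, 2], with p_1(x) = a_1 + b_1·(x - 1) + c_1·(x - 1)² + d_1·(x - 1)³: c_1 = σ_1/2 = -33/4, d_1 = (σ_2 - σ_1)/(6h_1) = 11/4, b_1 = Δ_1 - h_1(2σ_1 + σ_2)/6 = -5/2.

-8.2500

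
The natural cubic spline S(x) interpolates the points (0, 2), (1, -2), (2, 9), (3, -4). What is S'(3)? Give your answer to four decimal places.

-20.4000

Put M_i = S'' at the i-th knot. Here h = (1, 1, 1) and Δ = (-4, 11, -13), so the interior equations h_(i-1)·M_(i-1) + 2(h_(i-1)+h_i)·M_i + h_i·M_(i+1) = 6(Δ_i − Δ_(i-1)) read
  1·M_0 + 4·M_1 + 1·M_2 = 6(Δ_1 - Δ_0) = 90
  1·M_1 + 4·M_2 + 1·M_3 = 6(Δ_2 - Δ_1) = -144
Natural end conditions: M_0 = M_3 = 0.
Hence M_0 = 0, M_1 = 168/5, M_2 = -222/5, M_3 = 0.
On [2, 3], S'(x) = b_2 + 2c_2·(x - 2) + 3d_2·(x - 2)² with b_2 = Δ_2 - h_2(2M_2 + M_3)/6 = 9/5, c_2 = M_2/2 = -111/5, d_2 = (M_3 - M_2)/(6h_2) = 37/5. So S'(3) = -102/5.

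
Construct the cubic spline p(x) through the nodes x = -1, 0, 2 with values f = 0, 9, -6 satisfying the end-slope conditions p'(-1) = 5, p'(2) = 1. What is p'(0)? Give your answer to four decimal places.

With M_i denoting the second derivative at x_i, h_i = 1, 2, and Δ_i = (y_(i+1) − y_i)/h_i = 9, -15/2:
  1·M_0 + 6·M_1 + 2·M_2 = 6(Δ_1 - Δ_0) = -99
Clamped end conditions give two more equations: 2h_0·M_0 + h_0·M_1 = 6(Δ_0 - p'(-1)) = 24 and h_1·M_1 + 2h_1·M_2 = 6(p'(2) - Δ_1) = 51.
Hence M_0 = 163/6, M_1 = -91/3, M_2 = 335/12.
On [0, 2], p'(x) = b_1 + 2c_1·x + 3d_1·x² with b_1 = Δ_1 - h_1(2M_1 + M_2)/6 = 41/12, c_1 = M_1/2 = -91/6, d_1 = (M_2 - M_1)/(6h_1) = 233/48. So p'(0) = 41/12.

3.4167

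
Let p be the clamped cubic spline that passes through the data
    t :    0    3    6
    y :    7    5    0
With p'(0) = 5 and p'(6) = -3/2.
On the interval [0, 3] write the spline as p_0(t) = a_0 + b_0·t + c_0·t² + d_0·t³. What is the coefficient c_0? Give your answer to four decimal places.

-3.1250

Let M_i = p''(x_i). Step sizes h_i = 3, 3; slopes of the chords Δ_i = (y_(i+1) - y_i)/h_i = -2/3, -5/3.
  3·M_0 + 12·M_1 + 3·M_2 = 6(Δ_1 - Δ_0) = -6
Clamped end conditions give two more equations: 2h_0·M_0 + h_0·M_1 = 6(Δ_0 - p'(0)) = -34 and h_1·M_1 + 2h_1·M_2 = 6(p'(6) - Δ_1) = 1.
Solving: M_0 = -25/4, M_1 = 7/6, M_2 = -5/12.
On [0, 3], with p_0(t) = a_0 + b_0·t + c_0·t² + d_0·t³: c_0 = M_0/2 = -25/8, d_0 = (M_1 - M_0)/(6h_0) = 89/216, b_0 = Δ_0 - h_0(2M_0 + M_1)/6 = 5.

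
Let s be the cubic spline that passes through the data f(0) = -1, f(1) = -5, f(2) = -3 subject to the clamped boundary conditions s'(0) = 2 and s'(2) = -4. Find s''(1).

Write σ_i for s''(x_i). With h_i = 1, 1 and divided differences Δ_i = -4, 2, the continuity of s' gives the tridiagonal system
  1·σ_0 + 4·σ_1 + 1·σ_2 = 6(Δ_1 - Δ_0) = 36
Clamped end conditions give two more equations: 2h_0·σ_0 + h_0·σ_1 = 6(Δ_0 - s'(0)) = -36 and h_1·σ_1 + 2h_1·σ_2 = 6(s'(2) - Δ_1) = -36.
Forward elimination and back-substitution give σ_0 = -30, σ_1 = 24, σ_2 = -30.

24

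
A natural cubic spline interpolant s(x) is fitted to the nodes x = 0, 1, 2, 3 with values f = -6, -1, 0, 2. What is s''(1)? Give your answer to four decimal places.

Write σ_i for s''(x_i). With h_i = 1, 1, 1 and divided differences Δ_i = 5, 1, 2, the continuity of s' gives the tridiagonal system
  1·σ_0 + 4·σ_1 + 1·σ_2 = 6(Δ_1 - Δ_0) = -24
  1·σ_1 + 4·σ_2 + 1·σ_3 = 6(Δ_2 - Δ_1) = 6
Natural end conditions: σ_0 = σ_3 = 0.
Forward elimination and back-substitution give σ_0 = 0, σ_1 = -34/5, σ_2 = 16/5, σ_3 = 0.

-6.8000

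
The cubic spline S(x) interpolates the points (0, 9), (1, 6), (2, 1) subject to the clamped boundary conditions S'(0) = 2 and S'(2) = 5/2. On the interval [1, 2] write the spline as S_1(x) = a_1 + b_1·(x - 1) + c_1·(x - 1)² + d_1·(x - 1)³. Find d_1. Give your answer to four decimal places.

5.3750

Put M_i = S'' at the i-th knot. Here h = (1, 1) and Δ = (-3, -5), so the interior equations h_(i-1)·M_(i-1) + 2(h_(i-1)+h_i)·M_i + h_i·M_(i+1) = 6(Δ_i − Δ_(i-1)) read
  1·M_0 + 4·M_1 + 1·M_2 = 6(Δ_1 - Δ_0) = -12
Clamped end conditions give two more equations: 2h_0·M_0 + h_0·M_1 = 6(Δ_0 - S'(0)) = -30 and h_1·M_1 + 2h_1·M_2 = 6(S'(2) - Δ_1) = 45.
Hence M_0 = -47/4, M_1 = -13/2, M_2 = 103/4.
On [1, 2], with S_1(x) = a_1 + b_1·(x - 1) + c_1·(x - 1)² + d_1·(x - 1)³: c_1 = M_1/2 = -13/4, d_1 = (M_2 - M_1)/(6h_1) = 43/8, b_1 = Δ_1 - h_1(2M_1 + M_2)/6 = -57/8.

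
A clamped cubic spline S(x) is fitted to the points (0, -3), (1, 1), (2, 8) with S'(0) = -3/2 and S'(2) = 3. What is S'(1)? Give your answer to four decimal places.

7.8750

Put σ_i = S'' at the i-th knot. Here h = (1, 1) and Δ = (4, 7), so the interior equations h_(i-1)·σ_(i-1) + 2(h_(i-1)+h_i)·σ_i + h_i·σ_(i+1) = 6(Δ_i − Δ_(i-1)) read
  1·σ_0 + 4·σ_1 + 1·σ_2 = 6(Δ_1 - Δ_0) = 18
Clamped end conditions give two more equations: 2h_0·σ_0 + h_0·σ_1 = 6(Δ_0 - S'(0)) = 33 and h_1·σ_1 + 2h_1·σ_2 = 6(S'(2) - Δ_1) = -24.
Solving: σ_0 = 57/4, σ_1 = 9/2, σ_2 = -57/4.
On [1, 2], S'(x) = b_1 + 2c_1·(x - 1) + 3d_1·(x - 1)² with b_1 = Δ_1 - h_1(2σ_1 + σ_2)/6 = 63/8, c_1 = σ_1/2 = 9/4, d_1 = (σ_2 - σ_1)/(6h_1) = -25/8. So S'(1) = 63/8.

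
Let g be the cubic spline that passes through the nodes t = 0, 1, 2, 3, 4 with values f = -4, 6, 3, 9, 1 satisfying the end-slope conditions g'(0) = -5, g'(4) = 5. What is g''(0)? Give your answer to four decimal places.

Write m_i for g''(x_i). With h_i = 1, 1, 1, 1 and divided differences Δ_i = 10, -3, 6, -8, the continuity of g' gives the tridiagonal system
  1·m_0 + 4·m_1 + 1·m_2 = 6(Δ_1 - Δ_0) = -78
  1·m_1 + 4·m_2 + 1·m_3 = 6(Δ_2 - Δ_1) = 54
  1·m_2 + 4·m_3 + 1·m_4 = 6(Δ_3 - Δ_2) = -84
Clamped end conditions give two more equations: 2h_0·m_0 + h_0·m_1 = 6(Δ_0 - g'(0)) = 90 and h_3·m_3 + 2h_3·m_4 = 6(g'(4) - Δ_3) = 78.
Forward elimination and back-substitution give m_0 = 271/4, m_1 = -91/2, m_2 = 145/4, m_3 = -91/2, m_4 = 247/4.

67.7500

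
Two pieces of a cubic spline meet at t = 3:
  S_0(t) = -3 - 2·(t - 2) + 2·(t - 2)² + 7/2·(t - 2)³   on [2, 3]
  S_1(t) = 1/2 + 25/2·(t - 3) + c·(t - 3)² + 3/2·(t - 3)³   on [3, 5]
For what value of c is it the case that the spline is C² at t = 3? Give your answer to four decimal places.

S_0''(t) = 4 + 21·(t - 2), so S_0''(3) = 25. On the right, S_1''(3) = 2c, so c = 25/2.

12.5000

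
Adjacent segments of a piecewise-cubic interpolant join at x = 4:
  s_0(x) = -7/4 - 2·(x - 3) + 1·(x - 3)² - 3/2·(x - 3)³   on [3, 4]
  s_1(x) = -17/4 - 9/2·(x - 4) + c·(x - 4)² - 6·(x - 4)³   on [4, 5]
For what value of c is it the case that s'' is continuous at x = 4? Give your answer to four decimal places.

s_0''(x) = 2 - 9·(x - 3), so s_0''(4) = -7. On the right, s_1''(4) = 2c, so c = -7/2.

-3.5000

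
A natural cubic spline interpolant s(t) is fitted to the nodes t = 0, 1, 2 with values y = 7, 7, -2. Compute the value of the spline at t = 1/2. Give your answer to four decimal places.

7.8438

Let M_i = s''(x_i). Step sizes h_i = 1, 1; slopes of the chords Δ_i = (y_(i+1) - y_i)/h_i = 0, -9.
  1·M_0 + 4·M_1 + 1·M_2 = 6(Δ_1 - Δ_0) = -54
Natural end conditions: M_0 = M_2 = 0.
Hence M_0 = 0, M_1 = -27/2, M_2 = 0.
On [0, 1], s(t) = 7 + 9/4·t + 0·t² - 9/4·t³.
With t = 1/2: s(1/2) = 251/32.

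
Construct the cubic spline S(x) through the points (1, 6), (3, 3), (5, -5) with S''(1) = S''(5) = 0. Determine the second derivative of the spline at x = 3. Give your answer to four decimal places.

-1.8750

With σ_i denoting the second derivative at x_i, h_i = 2, 2, and Δ_i = (y_(i+1) − y_i)/h_i = -3/2, -4:
  2·σ_0 + 8·σ_1 + 2·σ_2 = 6(Δ_1 - Δ_0) = -15
Natural end conditions: σ_0 = σ_2 = 0.
Hence σ_0 = 0, σ_1 = -15/8, σ_2 = 0.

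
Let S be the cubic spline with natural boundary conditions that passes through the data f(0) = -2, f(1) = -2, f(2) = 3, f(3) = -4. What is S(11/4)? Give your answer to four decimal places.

-1.4219

Write m_i for S''(x_i). With h_i = 1, 1, 1 and divided differences Δ_i = 0, 5, -7, the continuity of S' gives the tridiagonal system
  1·m_0 + 4·m_1 + 1·m_2 = 6(Δ_1 - Δ_0) = 30
  1·m_1 + 4·m_2 + 1·m_3 = 6(Δ_2 - Δ_1) = -72
Natural end conditions: m_0 = m_3 = 0.
Forward elimination and back-substitution give m_0 = 0, m_1 = 64/5, m_2 = -106/5, m_3 = 0.
On [2, 3], S(t) = 3 + 1/15·(t - 2) - 53/5·(t - 2)² + 53/15·(t - 2)³.
With (t - 2) = 3/4: S(11/4) = -91/64.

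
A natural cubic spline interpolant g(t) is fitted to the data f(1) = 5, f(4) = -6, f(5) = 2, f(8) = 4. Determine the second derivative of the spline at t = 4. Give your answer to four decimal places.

Write m_i for g''(x_i). With h_i = 3, 1, 3 and divided differences Δ_i = -11/3, 8, 2/3, the continuity of g' gives the tridiagonal system
  3·m_0 + 8·m_1 + 1·m_2 = 6(Δ_1 - Δ_0) = 70
  1·m_1 + 8·m_2 + 3·m_3 = 6(Δ_2 - Δ_1) = -44
Natural end conditions: m_0 = m_3 = 0.
Hence m_0 = 0, m_1 = 604/63, m_2 = -422/63, m_3 = 0.

9.5873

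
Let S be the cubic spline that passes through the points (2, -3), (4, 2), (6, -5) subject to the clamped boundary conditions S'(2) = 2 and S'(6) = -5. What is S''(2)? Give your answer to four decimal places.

3.5000

Write m_i for S''(x_i). With h_i = 2, 2 and divided differences Δ_i = 5/2, -7/2, the continuity of S' gives the tridiagonal system
  2·m_0 + 8·m_1 + 2·m_2 = 6(Δ_1 - Δ_0) = -36
Clamped end conditions give two more equations: 2h_0·m_0 + h_0·m_1 = 6(Δ_0 - S'(2)) = 3 and h_1·m_1 + 2h_1·m_2 = 6(S'(6) - Δ_1) = -9.
Forward elimination and back-substitution give m_0 = 7/2, m_1 = -11/2, m_2 = 1/2.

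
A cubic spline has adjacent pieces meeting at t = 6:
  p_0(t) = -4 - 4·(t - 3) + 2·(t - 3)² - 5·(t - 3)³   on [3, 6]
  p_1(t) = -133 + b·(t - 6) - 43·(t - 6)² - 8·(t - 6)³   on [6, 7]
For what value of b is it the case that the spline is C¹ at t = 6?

p_0'(t) = -4 + 4·(t - 3) - 15·(t - 3)², so p_0'(6) = -127. On the right, p_1'(6) = b, so b = -127.

-127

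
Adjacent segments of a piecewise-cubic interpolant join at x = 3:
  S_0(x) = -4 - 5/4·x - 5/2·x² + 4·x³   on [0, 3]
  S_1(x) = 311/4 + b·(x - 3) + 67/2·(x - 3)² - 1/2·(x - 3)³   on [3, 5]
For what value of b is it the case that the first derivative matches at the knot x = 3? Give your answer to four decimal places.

S_0'(x) = -5/4 - 5·x + 12·x², so S_0'(3) = 367/4. On the right, S_1'(3) = b, so b = 367/4.

91.7500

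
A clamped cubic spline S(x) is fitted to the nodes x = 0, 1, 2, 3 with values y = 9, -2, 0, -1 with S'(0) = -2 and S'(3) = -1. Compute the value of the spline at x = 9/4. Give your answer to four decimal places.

0.2750

With σ_i denoting the second derivative at x_i, h_i = 1, 1, 1, and Δ_i = (y_(i+1) − y_i)/h_i = -11, 2, -1:
  1·σ_0 + 4·σ_1 + 1·σ_2 = 6(Δ_1 - Δ_0) = 78
  1·σ_1 + 4·σ_2 + 1·σ_3 = 6(Δ_2 - Δ_1) = -18
Clamped end conditions give two more equations: 2h_0·σ_0 + h_0·σ_1 = 6(Δ_0 - S'(0)) = -54 and h_2·σ_2 + 2h_2·σ_3 = 6(S'(3) - Δ_2) = 0.
Solving the tridiagonal system: σ_0 = -662/15, σ_1 = 514/15, σ_2 = -224/15, σ_3 = 112/15.
On [2, 3], S(x) = 0 + 41/15·(x - 2) - 112/15·(x - 2)² + 56/15·(x - 2)³.
With (x - 2) = 1/4: S(9/4) = 11/40.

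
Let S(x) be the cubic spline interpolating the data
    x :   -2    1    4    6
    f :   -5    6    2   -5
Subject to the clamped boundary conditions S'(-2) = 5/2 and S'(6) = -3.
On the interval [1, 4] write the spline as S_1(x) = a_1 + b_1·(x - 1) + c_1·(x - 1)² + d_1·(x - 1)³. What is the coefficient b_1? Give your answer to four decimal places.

Write M_i for S''(x_i). With h_i = 3, 3, 2 and divided differences Δ_i = 11/3, -4/3, -7/2, the continuity of S' gives the tridiagonal system
  3·M_0 + 12·M_1 + 3·M_2 = 6(Δ_1 - Δ_0) = -30
  3·M_1 + 10·M_2 + 2·M_3 = 6(Δ_2 - Δ_1) = -13
Clamped end conditions give two more equations: 2h_0·M_0 + h_0·M_1 = 6(Δ_0 - S'(-2)) = 7 and h_2·M_2 + 2h_2·M_3 = 6(S'(6) - Δ_2) = 3.
Hence M_0 = 305/114, M_1 = -172/57, M_2 = -23/38, M_3 = 20/19.
On [1, 4], with S_1(x) = a_1 + b_1·(x - 1) + c_1·(x - 1)² + d_1·(x - 1)³: c_1 = M_1/2 = -86/57, d_1 = (M_2 - M_1)/(6h_1) = 275/2052, b_1 = Δ_1 - h_1(2M_1 + M_2)/6 = 151/76.

1.9868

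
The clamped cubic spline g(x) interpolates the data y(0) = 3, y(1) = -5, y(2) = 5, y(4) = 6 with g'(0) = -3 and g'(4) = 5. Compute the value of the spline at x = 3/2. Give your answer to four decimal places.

-1.1960

Write m_i for g''(x_i). With h_i = 1, 1, 2 and divided differences Δ_i = -8, 10, 1/2, the continuity of g' gives the tridiagonal system
  1·m_0 + 4·m_1 + 1·m_2 = 6(Δ_1 - Δ_0) = 108
  1·m_1 + 6·m_2 + 2·m_3 = 6(Δ_2 - Δ_1) = -57
Clamped end conditions give two more equations: 2h_0·m_0 + h_0·m_1 = 6(Δ_0 - g'(0)) = -30 and h_2·m_2 + 2h_2·m_3 = 6(g'(4) - Δ_2) = 27.
Solving the tridiagonal system: m_0 = -787/22, m_1 = 457/11, m_2 = -493/22, m_3 = 395/22.
On [1, 2], g(x) = -5 - 5/44·(x - 1) + 457/22·(x - 1)² - 469/44·(x - 1)³.
With (x - 1) = 1/2: g(3/2) = -421/352.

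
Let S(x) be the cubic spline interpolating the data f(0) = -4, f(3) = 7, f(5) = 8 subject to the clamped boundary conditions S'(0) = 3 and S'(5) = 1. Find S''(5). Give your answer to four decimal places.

With σ_i denoting the second derivative at x_i, h_i = 3, 2, and Δ_i = (y_(i+1) − y_i)/h_i = 11/3, 1/2:
  3·σ_0 + 10·σ_1 + 2·σ_2 = 6(Δ_1 - Δ_0) = -19
Clamped end conditions give two more equations: 2h_0·σ_0 + h_0·σ_1 = 6(Δ_0 - S'(0)) = 4 and h_1·σ_1 + 2h_1·σ_2 = 6(S'(5) - Δ_1) = 3.
Hence σ_0 = 13/6, σ_1 = -3, σ_2 = 9/4.

2.2500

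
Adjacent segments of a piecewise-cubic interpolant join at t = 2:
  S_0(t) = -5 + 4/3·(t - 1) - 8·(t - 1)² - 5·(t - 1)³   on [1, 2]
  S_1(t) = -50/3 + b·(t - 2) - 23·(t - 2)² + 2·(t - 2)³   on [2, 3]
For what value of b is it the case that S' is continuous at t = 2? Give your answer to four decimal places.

S_0'(t) = 4/3 - 16·(t - 1) - 15·(t - 1)², so S_0'(2) = -89/3. On the right, S_1'(2) = b, so b = -89/3.

-29.6667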